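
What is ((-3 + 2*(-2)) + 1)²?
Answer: 36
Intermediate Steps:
((-3 + 2*(-2)) + 1)² = ((-3 - 4) + 1)² = (-7 + 1)² = (-6)² = 36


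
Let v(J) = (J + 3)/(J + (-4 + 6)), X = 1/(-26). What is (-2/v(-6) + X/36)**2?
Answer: 6235009/876096 ≈ 7.1168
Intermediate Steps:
X = -1/26 ≈ -0.038462
v(J) = (3 + J)/(2 + J) (v(J) = (3 + J)/(J + 2) = (3 + J)/(2 + J))
(-2/v(-6) + X/36)**2 = (-2*(2 - 6)/(3 - 6) - 1/26/36)**2 = (-2/(-3/(-4)) - 1/26*1/36)**2 = (-2/((-1/4*(-3))) - 1/936)**2 = (-2/3/4 - 1/936)**2 = (-2*4/3 - 1/936)**2 = (-8/3 - 1/936)**2 = (-2497/936)**2 = 6235009/876096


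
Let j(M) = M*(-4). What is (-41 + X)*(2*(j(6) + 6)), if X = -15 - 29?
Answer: 3060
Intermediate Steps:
j(M) = -4*M
X = -44
(-41 + X)*(2*(j(6) + 6)) = (-41 - 44)*(2*(-4*6 + 6)) = -170*(-24 + 6) = -170*(-18) = -85*(-36) = 3060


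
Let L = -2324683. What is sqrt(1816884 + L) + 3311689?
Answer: 3311689 + I*sqrt(507799) ≈ 3.3117e+6 + 712.6*I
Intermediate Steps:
sqrt(1816884 + L) + 3311689 = sqrt(1816884 - 2324683) + 3311689 = sqrt(-507799) + 3311689 = I*sqrt(507799) + 3311689 = 3311689 + I*sqrt(507799)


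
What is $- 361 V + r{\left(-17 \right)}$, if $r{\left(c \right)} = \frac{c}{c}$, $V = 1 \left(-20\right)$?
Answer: $7221$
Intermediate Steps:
$V = -20$
$r{\left(c \right)} = 1$
$- 361 V + r{\left(-17 \right)} = \left(-361\right) \left(-20\right) + 1 = 7220 + 1 = 7221$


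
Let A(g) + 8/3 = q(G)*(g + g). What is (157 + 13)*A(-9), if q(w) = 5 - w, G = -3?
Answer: -74800/3 ≈ -24933.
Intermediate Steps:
A(g) = -8/3 + 16*g (A(g) = -8/3 + (5 - 1*(-3))*(g + g) = -8/3 + (5 + 3)*(2*g) = -8/3 + 8*(2*g) = -8/3 + 16*g)
(157 + 13)*A(-9) = (157 + 13)*(-8/3 + 16*(-9)) = 170*(-8/3 - 144) = 170*(-440/3) = -74800/3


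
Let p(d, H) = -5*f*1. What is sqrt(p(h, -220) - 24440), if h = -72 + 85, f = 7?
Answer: 5*I*sqrt(979) ≈ 156.44*I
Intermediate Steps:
h = 13
p(d, H) = -35 (p(d, H) = -5*7*1 = -35*1 = -35)
sqrt(p(h, -220) - 24440) = sqrt(-35 - 24440) = sqrt(-24475) = 5*I*sqrt(979)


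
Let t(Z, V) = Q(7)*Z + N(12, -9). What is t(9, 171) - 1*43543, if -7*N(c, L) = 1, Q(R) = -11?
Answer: -305495/7 ≈ -43642.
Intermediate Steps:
N(c, L) = -1/7 (N(c, L) = -1/7*1 = -1/7)
t(Z, V) = -1/7 - 11*Z (t(Z, V) = -11*Z - 1/7 = -1/7 - 11*Z)
t(9, 171) - 1*43543 = (-1/7 - 11*9) - 1*43543 = (-1/7 - 99) - 43543 = -694/7 - 43543 = -305495/7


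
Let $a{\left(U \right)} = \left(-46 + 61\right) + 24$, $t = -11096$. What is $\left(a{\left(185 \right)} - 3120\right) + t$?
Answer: $-14177$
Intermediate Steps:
$a{\left(U \right)} = 39$ ($a{\left(U \right)} = 15 + 24 = 39$)
$\left(a{\left(185 \right)} - 3120\right) + t = \left(39 - 3120\right) - 11096 = -3081 - 11096 = -14177$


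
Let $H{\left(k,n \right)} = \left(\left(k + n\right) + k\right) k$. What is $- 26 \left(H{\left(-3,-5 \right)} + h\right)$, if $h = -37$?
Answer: $104$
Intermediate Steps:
$H{\left(k,n \right)} = k \left(n + 2 k\right)$ ($H{\left(k,n \right)} = \left(n + 2 k\right) k = k \left(n + 2 k\right)$)
$- 26 \left(H{\left(-3,-5 \right)} + h\right) = - 26 \left(- 3 \left(-5 + 2 \left(-3\right)\right) - 37\right) = - 26 \left(- 3 \left(-5 - 6\right) - 37\right) = - 26 \left(\left(-3\right) \left(-11\right) - 37\right) = - 26 \left(33 - 37\right) = \left(-26\right) \left(-4\right) = 104$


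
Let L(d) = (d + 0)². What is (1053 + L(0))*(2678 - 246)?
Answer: 2560896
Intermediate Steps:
L(d) = d²
(1053 + L(0))*(2678 - 246) = (1053 + 0²)*(2678 - 246) = (1053 + 0)*2432 = 1053*2432 = 2560896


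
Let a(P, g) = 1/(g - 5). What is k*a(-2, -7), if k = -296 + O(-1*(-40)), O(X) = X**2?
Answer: -326/3 ≈ -108.67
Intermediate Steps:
a(P, g) = 1/(-5 + g)
k = 1304 (k = -296 + (-1*(-40))**2 = -296 + 40**2 = -296 + 1600 = 1304)
k*a(-2, -7) = 1304/(-5 - 7) = 1304/(-12) = 1304*(-1/12) = -326/3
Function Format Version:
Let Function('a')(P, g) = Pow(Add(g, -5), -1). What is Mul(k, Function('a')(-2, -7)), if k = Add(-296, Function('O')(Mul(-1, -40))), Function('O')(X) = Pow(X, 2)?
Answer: Rational(-326, 3) ≈ -108.67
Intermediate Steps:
Function('a')(P, g) = Pow(Add(-5, g), -1)
k = 1304 (k = Add(-296, Pow(Mul(-1, -40), 2)) = Add(-296, Pow(40, 2)) = Add(-296, 1600) = 1304)
Mul(k, Function('a')(-2, -7)) = Mul(1304, Pow(Add(-5, -7), -1)) = Mul(1304, Pow(-12, -1)) = Mul(1304, Rational(-1, 12)) = Rational(-326, 3)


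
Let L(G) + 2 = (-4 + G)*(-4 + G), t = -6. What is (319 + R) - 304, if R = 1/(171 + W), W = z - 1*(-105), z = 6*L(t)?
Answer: 12961/864 ≈ 15.001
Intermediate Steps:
L(G) = -2 + (-4 + G)**2 (L(G) = -2 + (-4 + G)*(-4 + G) = -2 + (-4 + G)**2)
z = 588 (z = 6*(-2 + (-4 - 6)**2) = 6*(-2 + (-10)**2) = 6*(-2 + 100) = 6*98 = 588)
W = 693 (W = 588 - 1*(-105) = 588 + 105 = 693)
R = 1/864 (R = 1/(171 + 693) = 1/864 ≈ 0.0011574)
(319 + R) - 304 = (319 + 1/864) - 304 = 275617/864 - 304 = 12961/864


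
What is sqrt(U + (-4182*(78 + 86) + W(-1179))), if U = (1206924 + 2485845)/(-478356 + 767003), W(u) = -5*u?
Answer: 3*I*sqrt(6294515533796426)/288647 ≈ 824.58*I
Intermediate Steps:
U = 3692769/288647 ≈ 12.793
sqrt(U + (-4182*(78 + 86) + W(-1179))) = sqrt(3692769/288647 + (-4182*(78 + 86) - 5*(-1179))) = sqrt(3692769/288647 + (-4182*164 + 5895)) = sqrt(3692769/288647 + (-34*20172 + 5895)) = sqrt(3692769/288647 + (-685848 + 5895)) = sqrt(3692769/288647 - 679953) = sqrt(-196262700822/288647) = 3*I*sqrt(6294515533796426)/288647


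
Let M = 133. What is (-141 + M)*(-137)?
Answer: 1096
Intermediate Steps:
(-141 + M)*(-137) = (-141 + 133)*(-137) = -8*(-137) = 1096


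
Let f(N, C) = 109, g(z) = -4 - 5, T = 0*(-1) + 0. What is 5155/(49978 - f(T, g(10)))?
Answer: 5155/49869 ≈ 0.10337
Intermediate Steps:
T = 0 (T = 0 + 0 = 0)
g(z) = -9
5155/(49978 - f(T, g(10))) = 5155/(49978 - 1*109) = 5155/(49978 - 109) = 5155/49869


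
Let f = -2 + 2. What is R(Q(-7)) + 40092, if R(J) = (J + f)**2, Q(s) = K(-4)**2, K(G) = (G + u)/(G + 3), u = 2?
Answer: 40108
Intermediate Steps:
f = 0
K(G) = (2 + G)/(3 + G) (K(G) = (G + 2)/(G + 3) = (2 + G)/(3 + G))
Q(s) = 4 (Q(s) = ((2 - 4)/(3 - 4))**2 = (-2/(-1))**2 = (-1*(-2))**2 = 2**2 = 4)
R(J) = J**2 (R(J) = (J + 0)**2 = J**2)
R(Q(-7)) + 40092 = 4**2 + 40092 = 16 + 40092 = 40108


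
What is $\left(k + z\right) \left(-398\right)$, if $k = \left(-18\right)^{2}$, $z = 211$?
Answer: $-212930$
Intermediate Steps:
$k = 324$
$\left(k + z\right) \left(-398\right) = \left(324 + 211\right) \left(-398\right) = 535 \left(-398\right) = -212930$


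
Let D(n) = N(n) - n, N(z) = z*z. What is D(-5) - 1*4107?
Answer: -4077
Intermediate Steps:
N(z) = z²
D(n) = n² - n
D(-5) - 1*4107 = -5*(-1 - 5) - 1*4107 = -5*(-6) - 4107 = 30 - 4107 = -4077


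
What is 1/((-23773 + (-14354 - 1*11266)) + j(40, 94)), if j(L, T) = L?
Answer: -1/49353 ≈ -2.0262e-5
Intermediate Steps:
1/((-23773 + (-14354 - 1*11266)) + j(40, 94)) = 1/((-23773 + (-14354 - 1*11266)) + 40) = 1/((-23773 + (-14354 - 11266)) + 40) = 1/((-23773 - 25620) + 40) = 1/(-49393 + 40) = 1/(-49353) = -1/49353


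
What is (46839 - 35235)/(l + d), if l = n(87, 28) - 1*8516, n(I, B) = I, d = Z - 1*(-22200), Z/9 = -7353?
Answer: -5802/26203 ≈ -0.22143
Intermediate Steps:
Z = -66177 (Z = 9*(-7353) = -66177)
d = -43977 (d = -66177 - 1*(-22200) = -66177 + 22200 = -43977)
l = -8429 (l = 87 - 1*8516 = 87 - 8516 = -8429)
(46839 - 35235)/(l + d) = (46839 - 35235)/(-8429 - 43977) = 11604/(-52406) = 11604*(-1/52406) = -5802/26203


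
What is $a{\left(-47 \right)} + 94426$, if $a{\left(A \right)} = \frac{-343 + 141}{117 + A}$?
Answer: $\frac{3304809}{35} \approx 94423.0$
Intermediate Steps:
$a{\left(A \right)} = - \frac{202}{117 + A}$
$a{\left(-47 \right)} + 94426 = - \frac{202}{117 - 47} + 94426 = - \frac{202}{70} + 94426 = \left(-202\right) \frac{1}{70} + 94426 = - \frac{101}{35} + 94426 = \frac{3304809}{35}$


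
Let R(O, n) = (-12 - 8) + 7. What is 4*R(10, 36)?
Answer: -52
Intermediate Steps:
R(O, n) = -13 (R(O, n) = -20 + 7 = -13)
4*R(10, 36) = 4*(-13) = -52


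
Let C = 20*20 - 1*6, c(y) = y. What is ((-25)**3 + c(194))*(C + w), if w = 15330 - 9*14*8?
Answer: -227082596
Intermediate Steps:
w = 14322 (w = 15330 - 126*8 = 15330 - 1008 = 14322)
C = 394 (C = 400 - 6 = 394)
((-25)**3 + c(194))*(C + w) = ((-25)**3 + 194)*(394 + 14322) = (-15625 + 194)*14716 = -15431*14716 = -227082596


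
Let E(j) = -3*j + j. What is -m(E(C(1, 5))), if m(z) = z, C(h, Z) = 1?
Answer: 2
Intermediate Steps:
E(j) = -2*j
-m(E(C(1, 5))) = -(-2) = -1*(-2) = 2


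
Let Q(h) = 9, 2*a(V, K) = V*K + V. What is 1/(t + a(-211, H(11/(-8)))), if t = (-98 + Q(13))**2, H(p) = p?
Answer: 16/127369 ≈ 0.00012562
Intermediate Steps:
a(V, K) = V/2 + K*V/2 (a(V, K) = (V*K + V)/2 = (K*V + V)/2 = (V + K*V)/2 = V/2 + K*V/2)
t = 7921 (t = (-98 + 9)**2 = (-89)**2 = 7921)
1/(t + a(-211, H(11/(-8)))) = 1/(7921 + (1/2)*(-211)*(1 + 11/(-8))) = 1/(7921 + (1/2)*(-211)*(1 + 11*(-1/8))) = 1/(7921 + (1/2)*(-211)*(1 - 11/8)) = 1/(7921 + (1/2)*(-211)*(-3/8)) = 1/(7921 + 633/16) = 1/(127369/16) = 16/127369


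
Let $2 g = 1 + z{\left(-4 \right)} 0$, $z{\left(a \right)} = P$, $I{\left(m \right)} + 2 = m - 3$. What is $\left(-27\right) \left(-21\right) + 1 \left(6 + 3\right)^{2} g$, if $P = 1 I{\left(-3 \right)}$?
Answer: $\frac{1215}{2} \approx 607.5$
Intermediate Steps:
$I{\left(m \right)} = -5 + m$ ($I{\left(m \right)} = -2 + \left(m - 3\right) = -2 + \left(-3 + m\right) = -5 + m$)
$P = -8$ ($P = 1 \left(-5 - 3\right) = 1 \left(-8\right) = -8$)
$z{\left(a \right)} = -8$
$g = \frac{1}{2}$ ($g = \frac{1 - 0}{2} = \frac{1 + 0}{2} = \frac{1}{2} \cdot 1 = \frac{1}{2} \approx 0.5$)
$\left(-27\right) \left(-21\right) + 1 \left(6 + 3\right)^{2} g = \left(-27\right) \left(-21\right) + 1 \left(6 + 3\right)^{2} \cdot \frac{1}{2} = 567 + 1 \cdot 9^{2} \cdot \frac{1}{2} = 567 + 1 \cdot 81 \cdot \frac{1}{2} = 567 + 81 \cdot \frac{1}{2} = 567 + \frac{81}{2} = \frac{1215}{2}$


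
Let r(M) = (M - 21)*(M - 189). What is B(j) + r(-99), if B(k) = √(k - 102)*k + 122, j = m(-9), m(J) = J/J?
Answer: 34682 + I*√101 ≈ 34682.0 + 10.05*I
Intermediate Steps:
m(J) = 1
j = 1
B(k) = 122 + k*√(-102 + k) (B(k) = √(-102 + k)*k + 122 = k*√(-102 + k) + 122 = 122 + k*√(-102 + k))
r(M) = (-189 + M)*(-21 + M) (r(M) = (-21 + M)*(-189 + M) = (-189 + M)*(-21 + M))
B(j) + r(-99) = (122 + 1*√(-102 + 1)) + (3969 + (-99)² - 210*(-99)) = (122 + 1*√(-101)) + (3969 + 9801 + 20790) = (122 + 1*(I*√101)) + 34560 = (122 + I*√101) + 34560 = 34682 + I*√101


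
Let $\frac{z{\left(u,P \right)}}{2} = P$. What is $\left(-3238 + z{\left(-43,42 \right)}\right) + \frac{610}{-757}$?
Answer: $- \frac{2388188}{757} \approx -3154.8$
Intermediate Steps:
$z{\left(u,P \right)} = 2 P$
$\left(-3238 + z{\left(-43,42 \right)}\right) + \frac{610}{-757} = \left(-3238 + 2 \cdot 42\right) + \frac{610}{-757} = \left(-3238 + 84\right) + 610 \left(- \frac{1}{757}\right) = -3154 - \frac{610}{757} = - \frac{2388188}{757}$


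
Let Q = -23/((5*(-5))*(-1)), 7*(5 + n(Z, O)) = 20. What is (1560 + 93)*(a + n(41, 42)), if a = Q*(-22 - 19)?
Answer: 10291578/175 ≈ 58809.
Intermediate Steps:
n(Z, O) = -15/7 (n(Z, O) = -5 + (1/7)*20 = -5 + 20/7 = -15/7)
Q = -23/25 (Q = -23/((-25*(-1))) = -23/25 ≈ -0.92000)
a = 943/25 (a = -23*(-22 - 19)/25 = -23/25*(-41) = 943/25 ≈ 37.720)
(1560 + 93)*(a + n(41, 42)) = (1560 + 93)*(943/25 - 15/7) = 1653*(6226/175) = 10291578/175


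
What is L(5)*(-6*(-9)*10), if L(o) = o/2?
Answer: 1350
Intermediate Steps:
L(o) = o/2 (L(o) = o*(1/2) = o/2)
L(5)*(-6*(-9)*10) = ((1/2)*5)*(-6*(-9)*10) = 5*(54*10)/2 = (5/2)*540 = 1350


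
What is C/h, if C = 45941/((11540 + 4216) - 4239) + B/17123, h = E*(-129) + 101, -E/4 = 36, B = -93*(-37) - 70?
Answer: 825471550/3683208823107 ≈ 0.00022412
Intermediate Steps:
B = 3371 (B = 3441 - 70 = 3371)
E = -144 (E = -4*36 = -144)
h = 18677 (h = -144*(-129) + 101 = 18576 + 101 = 18677)
C = 825471550/197205591 (C = 45941/((11540 + 4216) - 4239) + 3371/17123 = 45941/(15756 - 4239) + 3371*(1/17123) = 45941/11517 + 3371/17123 = 825471550/197205591 ≈ 4.1858)
C/h = (825471550/197205591)/18677 = (825471550/197205591)*(1/18677) = 825471550/3683208823107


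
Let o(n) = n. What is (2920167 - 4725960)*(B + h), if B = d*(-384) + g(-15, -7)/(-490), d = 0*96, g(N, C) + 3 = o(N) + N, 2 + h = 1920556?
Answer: -1699380314558949/490 ≈ -3.4681e+12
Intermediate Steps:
h = 1920554 (h = -2 + 1920556 = 1920554)
g(N, C) = -3 + 2*N (g(N, C) = -3 + (N + N) = -3 + 2*N)
d = 0
B = 33/490 (B = 0*(-384) + (-3 + 2*(-15))/(-490) = 0 + (-3 - 30)*(-1/490) = 0 - 33*(-1/490) = 0 + 33/490 = 33/490 ≈ 0.067347)
(2920167 - 4725960)*(B + h) = (2920167 - 4725960)*(33/490 + 1920554) = -1805793*941071493/490 = -1699380314558949/490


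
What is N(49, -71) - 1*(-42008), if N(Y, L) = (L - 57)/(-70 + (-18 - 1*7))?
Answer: 3990888/95 ≈ 42009.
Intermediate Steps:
N(Y, L) = 3/5 - L/95 (N(Y, L) = (-57 + L)/(-70 + (-18 - 7)) = (-57 + L)/(-70 - 25) = (-57 + L)/(-95) = (-57 + L)*(-1/95) = 3/5 - L/95)
N(49, -71) - 1*(-42008) = (3/5 - 1/95*(-71)) - 1*(-42008) = (3/5 + 71/95) + 42008 = 128/95 + 42008 = 3990888/95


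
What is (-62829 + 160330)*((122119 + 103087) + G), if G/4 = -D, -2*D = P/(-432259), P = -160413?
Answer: 9491492362691180/432259 ≈ 2.1958e+10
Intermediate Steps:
D = -160413/864518 (D = -(-160413)/(2*(-432259)) = -(-160413)*(-1)/(2*432259) = -½*160413/432259 = -160413/864518 ≈ -0.18555)
G = 320826/432259 (G = 4*(-1*(-160413/864518)) = 4*(160413/864518) = 320826/432259 ≈ 0.74221)
(-62829 + 160330)*((122119 + 103087) + G) = (-62829 + 160330)*((122119 + 103087) + 320826/432259) = 97501*(225206 + 320826/432259) = 97501*(97347641180/432259) = 9491492362691180/432259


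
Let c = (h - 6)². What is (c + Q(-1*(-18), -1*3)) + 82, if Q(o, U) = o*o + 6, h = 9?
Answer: 421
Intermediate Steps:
c = 9 (c = (9 - 6)² = 3² = 9)
Q(o, U) = 6 + o² (Q(o, U) = o² + 6 = 6 + o²)
(c + Q(-1*(-18), -1*3)) + 82 = (9 + (6 + (-1*(-18))²)) + 82 = (9 + (6 + 18²)) + 82 = (9 + (6 + 324)) + 82 = (9 + 330) + 82 = 339 + 82 = 421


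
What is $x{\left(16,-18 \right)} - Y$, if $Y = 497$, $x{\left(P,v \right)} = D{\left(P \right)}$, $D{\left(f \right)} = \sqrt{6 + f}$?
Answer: $-497 + \sqrt{22} \approx -492.31$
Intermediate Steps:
$x{\left(P,v \right)} = \sqrt{6 + P}$
$x{\left(16,-18 \right)} - Y = \sqrt{6 + 16} - 497 = \sqrt{22} - 497 = -497 + \sqrt{22}$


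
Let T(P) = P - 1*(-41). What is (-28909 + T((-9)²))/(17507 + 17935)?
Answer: -2617/3222 ≈ -0.81223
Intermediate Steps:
T(P) = 41 + P (T(P) = P + 41 = 41 + P)
(-28909 + T((-9)²))/(17507 + 17935) = (-28909 + (41 + (-9)²))/(17507 + 17935) = (-28909 + (41 + 81))/35442 = (-28909 + 122)*(1/35442) = -28787*1/35442 = -2617/3222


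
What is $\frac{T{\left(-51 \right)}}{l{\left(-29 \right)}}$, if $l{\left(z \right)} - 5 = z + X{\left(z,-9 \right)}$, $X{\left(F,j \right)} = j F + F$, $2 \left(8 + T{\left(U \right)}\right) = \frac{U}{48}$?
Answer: $- \frac{21}{512} \approx -0.041016$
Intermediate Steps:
$T{\left(U \right)} = -8 + \frac{U}{96}$ ($T{\left(U \right)} = -8 + \frac{U \frac{1}{48}}{2} = -8 + \frac{\frac{1}{48} U}{2} = -8 + \frac{U}{96}$)
$X{\left(F,j \right)} = F + F j$ ($X{\left(F,j \right)} = F j + F = F + F j$)
$l{\left(z \right)} = 5 - 7 z$ ($l{\left(z \right)} = 5 + \left(z + z \left(1 - 9\right)\right) = 5 + \left(z + z \left(-8\right)\right) = 5 + \left(z - 8 z\right) = 5 - 7 z$)
$\frac{T{\left(-51 \right)}}{l{\left(-29 \right)}} = \frac{-8 + \frac{1}{96} \left(-51\right)}{5 - -203} = \frac{-8 - \frac{17}{32}}{5 + 203} = - \frac{273}{32 \cdot 208} = \left(- \frac{273}{32}\right) \frac{1}{208} = - \frac{21}{512}$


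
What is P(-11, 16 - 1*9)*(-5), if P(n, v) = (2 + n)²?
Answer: -405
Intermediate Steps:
P(-11, 16 - 1*9)*(-5) = (2 - 11)²*(-5) = (-9)²*(-5) = 81*(-5) = -405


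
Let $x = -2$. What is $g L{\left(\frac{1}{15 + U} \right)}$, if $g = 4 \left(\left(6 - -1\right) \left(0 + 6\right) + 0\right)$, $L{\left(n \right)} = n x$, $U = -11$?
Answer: $-84$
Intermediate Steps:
$L{\left(n \right)} = - 2 n$ ($L{\left(n \right)} = n \left(-2\right) = - 2 n$)
$g = 168$ ($g = 4 \left(\left(6 + 1\right) 6 + 0\right) = 4 \left(7 \cdot 6 + 0\right) = 4 \left(42 + 0\right) = 4 \cdot 42 = 168$)
$g L{\left(\frac{1}{15 + U} \right)} = 168 \left(- \frac{2}{15 - 11}\right) = 168 \left(- \frac{2}{4}\right) = 168 \left(\left(-2\right) \frac{1}{4}\right) = 168 \left(- \frac{1}{2}\right) = -84$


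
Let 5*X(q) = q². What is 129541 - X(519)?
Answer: 378344/5 ≈ 75669.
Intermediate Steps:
X(q) = q²/5
129541 - X(519) = 129541 - 519²/5 = 129541 - 269361/5 = 378344/5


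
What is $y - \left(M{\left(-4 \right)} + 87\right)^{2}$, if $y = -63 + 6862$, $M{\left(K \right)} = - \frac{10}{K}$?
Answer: $- \frac{4845}{4} \approx -1211.3$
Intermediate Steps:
$y = 6799$
$y - \left(M{\left(-4 \right)} + 87\right)^{2} = 6799 - \left(- \frac{10}{-4} + 87\right)^{2} = 6799 - \left(\left(-10\right) \left(- \frac{1}{4}\right) + 87\right)^{2} = 6799 - \left(\frac{5}{2} + 87\right)^{2} = 6799 - \left(\frac{179}{2}\right)^{2} = 6799 - \frac{32041}{4} = - \frac{4845}{4}$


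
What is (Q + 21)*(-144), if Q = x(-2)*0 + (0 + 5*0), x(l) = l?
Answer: -3024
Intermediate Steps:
Q = 0 (Q = -2*0 + (0 + 5*0) = 0 + (0 + 0) = 0 + 0 = 0)
(Q + 21)*(-144) = (0 + 21)*(-144) = 21*(-144) = -3024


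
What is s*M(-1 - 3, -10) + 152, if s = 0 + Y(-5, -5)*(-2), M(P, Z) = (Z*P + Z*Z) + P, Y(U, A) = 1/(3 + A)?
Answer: 288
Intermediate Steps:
M(P, Z) = P + Z² + P*Z (M(P, Z) = (P*Z + Z²) + P = (Z² + P*Z) + P = P + Z² + P*Z)
s = 1 (s = 0 - 2/(3 - 5) = 0 - 2/(-2) = 0 - ½*(-2) = 0 + 1 = 1)
s*M(-1 - 3, -10) + 152 = 1*((-1 - 3) + (-10)² + (-1 - 3)*(-10)) + 152 = 1*(-4 + 100 - 4*(-10)) + 152 = 1*(-4 + 100 + 40) + 152 = 1*136 + 152 = 136 + 152 = 288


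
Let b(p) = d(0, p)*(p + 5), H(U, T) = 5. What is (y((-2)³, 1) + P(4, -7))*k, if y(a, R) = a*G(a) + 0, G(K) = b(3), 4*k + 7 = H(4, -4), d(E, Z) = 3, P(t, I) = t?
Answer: 94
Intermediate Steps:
b(p) = 15 + 3*p (b(p) = 3*(p + 5) = 3*(5 + p) = 15 + 3*p)
k = -½ (k = -7/4 + (¼)*5 = -7/4 + 5/4 = -½ ≈ -0.50000)
G(K) = 24 (G(K) = 15 + 3*3 = 15 + 9 = 24)
y(a, R) = 24*a (y(a, R) = a*24 + 0 = 24*a + 0 = 24*a)
(y((-2)³, 1) + P(4, -7))*k = (24*(-2)³ + 4)*(-½) = (24*(-8) + 4)*(-½) = (-192 + 4)*(-½) = -188*(-½) = 94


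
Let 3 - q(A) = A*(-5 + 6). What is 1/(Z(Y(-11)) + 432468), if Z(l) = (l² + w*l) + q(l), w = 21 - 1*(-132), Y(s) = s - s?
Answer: 1/432471 ≈ 2.3123e-6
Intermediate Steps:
q(A) = 3 - A (q(A) = 3 - A*(-5 + 6) = 3 - A)
Y(s) = 0
w = 153 (w = 21 + 132 = 153)
Z(l) = 3 + l² + 152*l (Z(l) = (l² + 153*l) + (3 - l) = 3 + l² + 152*l)
1/(Z(Y(-11)) + 432468) = 1/((3 + 0² + 152*0) + 432468) = 1/((3 + 0 + 0) + 432468) = 1/(3 + 432468) = 1/432471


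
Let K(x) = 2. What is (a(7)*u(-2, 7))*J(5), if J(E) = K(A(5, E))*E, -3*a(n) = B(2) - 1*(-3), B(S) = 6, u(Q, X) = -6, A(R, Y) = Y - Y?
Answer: 180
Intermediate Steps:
A(R, Y) = 0
a(n) = -3 (a(n) = -(6 - 1*(-3))/3 = -(6 + 3)/3 = -⅓*9 = -3)
J(E) = 2*E
(a(7)*u(-2, 7))*J(5) = (-3*(-6))*(2*5) = 18*10 = 180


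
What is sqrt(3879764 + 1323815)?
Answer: sqrt(5203579) ≈ 2281.1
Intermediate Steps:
sqrt(3879764 + 1323815) = sqrt(5203579)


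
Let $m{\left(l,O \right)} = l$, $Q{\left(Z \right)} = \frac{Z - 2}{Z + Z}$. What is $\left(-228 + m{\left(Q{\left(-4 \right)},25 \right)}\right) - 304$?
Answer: $- \frac{2125}{4} \approx -531.25$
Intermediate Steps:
$Q{\left(Z \right)} = \frac{-2 + Z}{2 Z}$
$\left(-228 + m{\left(Q{\left(-4 \right)},25 \right)}\right) - 304 = \left(-228 + \frac{-2 - 4}{2 \left(-4\right)}\right) - 304 = \left(-228 + \frac{1}{2} \left(- \frac{1}{4}\right) \left(-6\right)\right) - 304 = \left(-228 + \frac{3}{4}\right) - 304 = - \frac{909}{4} - 304 = - \frac{2125}{4}$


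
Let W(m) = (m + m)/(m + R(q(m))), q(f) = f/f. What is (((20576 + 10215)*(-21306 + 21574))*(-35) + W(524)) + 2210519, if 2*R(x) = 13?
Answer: -304092211625/1061 ≈ -2.8661e+8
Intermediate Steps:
q(f) = 1
R(x) = 13/2 (R(x) = (½)*13 = 13/2)
W(m) = 2*m/(13/2 + m) (W(m) = (m + m)/(m + 13/2) = (2*m)/(13/2 + m) = 2*m/(13/2 + m))
(((20576 + 10215)*(-21306 + 21574))*(-35) + W(524)) + 2210519 = (((20576 + 10215)*(-21306 + 21574))*(-35) + 4*524/(13 + 2*524)) + 2210519 = ((30791*268)*(-35) + 4*524/(13 + 1048)) + 2210519 = (8251988*(-35) + 4*524/1061) + 2210519 = (-288819580 + 4*524*(1/1061)) + 2210519 = (-288819580 + 2096/1061) + 2210519 = -306437572284/1061 + 2210519 = -304092211625/1061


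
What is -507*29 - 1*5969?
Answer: -20672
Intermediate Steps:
-507*29 - 1*5969 = -14703 - 5969 = -20672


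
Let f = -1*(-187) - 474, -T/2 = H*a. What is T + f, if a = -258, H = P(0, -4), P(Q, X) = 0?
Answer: -287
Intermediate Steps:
H = 0
T = 0 (T = -0*(-258) = -2*0 = 0)
f = -287 (f = 187 - 474 = -287)
T + f = 0 - 287 = -287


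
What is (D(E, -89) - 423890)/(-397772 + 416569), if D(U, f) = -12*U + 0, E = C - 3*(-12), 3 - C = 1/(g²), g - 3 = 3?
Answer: -1273073/56391 ≈ -22.576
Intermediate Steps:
g = 6 (g = 3 + 3 = 6)
C = 107/36 (C = 3 - 1/(6²) = 3 - 1/36 = 107/36 ≈ 2.9722)
E = 1403/36 (E = 107/36 - 3*(-12) = 107/36 + 36 = 1403/36 ≈ 38.972)
D(U, f) = -12*U
(D(E, -89) - 423890)/(-397772 + 416569) = (-12*1403/36 - 423890)/(-397772 + 416569) = (-1403/3 - 423890)/18797 = -1273073/3*1/18797 = -1273073/56391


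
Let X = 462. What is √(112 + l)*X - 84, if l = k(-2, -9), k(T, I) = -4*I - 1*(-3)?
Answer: -84 + 462*√151 ≈ 5593.1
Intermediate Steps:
k(T, I) = 3 - 4*I (k(T, I) = -4*I + 3 = 3 - 4*I)
l = 39 (l = 3 - 4*(-9) = 3 + 36 = 39)
√(112 + l)*X - 84 = √(112 + 39)*462 - 84 = √151*462 - 84 = 462*√151 - 84 = -84 + 462*√151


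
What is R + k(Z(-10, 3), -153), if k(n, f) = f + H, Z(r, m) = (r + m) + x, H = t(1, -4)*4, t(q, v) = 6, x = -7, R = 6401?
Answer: 6272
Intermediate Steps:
H = 24 (H = 6*4 = 24)
Z(r, m) = -7 + m + r (Z(r, m) = (r + m) - 7 = (m + r) - 7 = -7 + m + r)
k(n, f) = 24 + f (k(n, f) = f + 24 = 24 + f)
R + k(Z(-10, 3), -153) = 6401 + (24 - 153) = 6401 - 129 = 6272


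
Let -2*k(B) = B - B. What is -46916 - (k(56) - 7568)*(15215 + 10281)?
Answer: 192906812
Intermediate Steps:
k(B) = 0 (k(B) = -(B - B)/2 = -½*0 = 0)
-46916 - (k(56) - 7568)*(15215 + 10281) = -46916 - (0 - 7568)*(15215 + 10281) = -46916 - (-7568)*25496 = -46916 - 1*(-192953728) = -46916 + 192953728 = 192906812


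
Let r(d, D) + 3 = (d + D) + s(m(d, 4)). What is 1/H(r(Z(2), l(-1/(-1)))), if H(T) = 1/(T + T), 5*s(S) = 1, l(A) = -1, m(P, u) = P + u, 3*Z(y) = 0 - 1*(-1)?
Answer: -104/15 ≈ -6.9333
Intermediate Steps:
Z(y) = 1/3 (Z(y) = (0 - 1*(-1))/3 = (0 + 1)/3 = (1/3)*1 = 1/3)
s(S) = 1/5 (s(S) = (1/5)*1 = 1/5)
r(d, D) = -14/5 + D + d (r(d, D) = -3 + ((d + D) + 1/5) = -3 + ((D + d) + 1/5) = -3 + (1/5 + D + d) = -14/5 + D + d)
H(T) = 1/(2*T)
1/H(r(Z(2), l(-1/(-1)))) = 1/(1/(2*(-14/5 - 1 + 1/3))) = 1/(1/(2*(-52/15))) = 1/((1/2)*(-15/52)) = 1/(-15/104) = -104/15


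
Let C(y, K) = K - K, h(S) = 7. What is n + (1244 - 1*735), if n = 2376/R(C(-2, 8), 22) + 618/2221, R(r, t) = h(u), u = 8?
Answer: 13194845/15547 ≈ 848.71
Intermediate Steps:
C(y, K) = 0
R(r, t) = 7
n = 5281422/15547 (n = 2376/7 + 618/2221 = 5281422/15547 ≈ 339.71)
n + (1244 - 1*735) = 5281422/15547 + (1244 - 1*735) = 5281422/15547 + (1244 - 735) = 5281422/15547 + 509 = 13194845/15547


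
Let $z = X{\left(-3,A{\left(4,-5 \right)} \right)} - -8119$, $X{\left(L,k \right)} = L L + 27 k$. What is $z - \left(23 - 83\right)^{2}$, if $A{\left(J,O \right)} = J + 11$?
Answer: $4933$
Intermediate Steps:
$A{\left(J,O \right)} = 11 + J$
$X{\left(L,k \right)} = L^{2} + 27 k$
$z = 8533$ ($z = \left(\left(-3\right)^{2} + 27 \left(11 + 4\right)\right) - -8119 = \left(9 + 27 \cdot 15\right) + 8119 = \left(9 + 405\right) + 8119 = 414 + 8119 = 8533$)
$z - \left(23 - 83\right)^{2} = 8533 - \left(23 - 83\right)^{2} = 8533 - \left(-60\right)^{2} = 8533 - 3600 = 4933$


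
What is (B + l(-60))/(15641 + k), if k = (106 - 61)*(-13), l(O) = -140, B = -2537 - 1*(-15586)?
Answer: 12909/15056 ≈ 0.85740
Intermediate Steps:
B = 13049 (B = -2537 + 15586 = 13049)
k = -585 (k = 45*(-13) = -585)
(B + l(-60))/(15641 + k) = (13049 - 140)/(15641 - 585) = 12909/15056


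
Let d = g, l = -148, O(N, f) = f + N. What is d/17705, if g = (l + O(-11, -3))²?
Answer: 26244/17705 ≈ 1.4823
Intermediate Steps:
O(N, f) = N + f
g = 26244 (g = (-148 + (-11 - 3))² = (-148 - 14)² = (-162)² = 26244)
d = 26244
d/17705 = 26244/17705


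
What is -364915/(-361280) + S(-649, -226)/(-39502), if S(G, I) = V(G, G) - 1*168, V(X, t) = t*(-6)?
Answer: 1306874305/1427128256 ≈ 0.91574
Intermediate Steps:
V(X, t) = -6*t
S(G, I) = -168 - 6*G (S(G, I) = -6*G - 1*168 = -6*G - 168 = -168 - 6*G)
-364915/(-361280) + S(-649, -226)/(-39502) = -364915/(-361280) + (-168 - 6*(-649))/(-39502) = -364915*(-1/361280) + (-168 + 3894)*(-1/39502) = 72983/72256 + 3726*(-1/39502) = 72983/72256 - 1863/19751 = 1306874305/1427128256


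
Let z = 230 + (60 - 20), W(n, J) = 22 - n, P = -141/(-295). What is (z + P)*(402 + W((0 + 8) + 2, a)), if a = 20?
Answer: 33033474/295 ≈ 1.1198e+5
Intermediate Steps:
P = 141/295 (P = -141*(-1/295) = 141/295 ≈ 0.47797)
z = 270 (z = 230 + 40 = 270)
(z + P)*(402 + W((0 + 8) + 2, a)) = (270 + 141/295)*(402 + (22 - ((0 + 8) + 2))) = 79791*(402 + (22 - (8 + 2)))/295 = 79791*(402 + (22 - 1*10))/295 = 79791*(402 + (22 - 10))/295 = 79791*(402 + 12)/295 = (79791/295)*414 = 33033474/295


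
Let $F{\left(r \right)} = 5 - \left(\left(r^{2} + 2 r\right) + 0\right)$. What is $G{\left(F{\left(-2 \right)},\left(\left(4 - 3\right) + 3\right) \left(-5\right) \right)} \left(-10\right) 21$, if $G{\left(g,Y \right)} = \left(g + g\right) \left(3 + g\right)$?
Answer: $-16800$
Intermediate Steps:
$F{\left(r \right)} = 5 - r^{2} - 2 r$ ($F{\left(r \right)} = 5 - \left(r^{2} + 2 r\right) = 5 - r^{2} - 2 r$)
$G{\left(g,Y \right)} = 2 g \left(3 + g\right)$
$G{\left(F{\left(-2 \right)},\left(\left(4 - 3\right) + 3\right) \left(-5\right) \right)} \left(-10\right) 21 = 2 \left(5 - \left(-2\right)^{2} - -4\right) \left(3 - -5\right) \left(-10\right) 21 = 2 \left(5 - 4 + 4\right) \left(3 + \left(5 - 4 + 4\right)\right) \left(-10\right) 21 = 2 \cdot 5 \left(3 + 5\right) \left(-10\right) 21 = 2 \cdot 5 \cdot 8 \left(-10\right) 21 = 80 \left(-10\right) 21 = \left(-800\right) 21 = -16800$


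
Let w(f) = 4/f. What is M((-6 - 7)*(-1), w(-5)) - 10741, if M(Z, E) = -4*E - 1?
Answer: -53694/5 ≈ -10739.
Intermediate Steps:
M(Z, E) = -1 - 4*E
M((-6 - 7)*(-1), w(-5)) - 10741 = (-1 - 16/(-5)) - 10741 = (-1 - 16*(-1)/5) - 10741 = (-1 - 4*(-⅘)) - 10741 = (-1 + 16/5) - 10741 = 11/5 - 10741 = -53694/5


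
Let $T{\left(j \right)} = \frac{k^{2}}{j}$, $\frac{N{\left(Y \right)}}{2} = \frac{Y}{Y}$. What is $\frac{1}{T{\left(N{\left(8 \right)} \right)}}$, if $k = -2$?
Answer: $\frac{1}{2} \approx 0.5$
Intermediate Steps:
$N{\left(Y \right)} = 2$ ($N{\left(Y \right)} = 2 \frac{Y}{Y} = 2 \cdot 1 = 2$)
$T{\left(j \right)} = \frac{4}{j}$ ($T{\left(j \right)} = \frac{\left(-2\right)^{2}}{j} = \frac{4}{j}$)
$\frac{1}{T{\left(N{\left(8 \right)} \right)}} = \frac{1}{4 \cdot \frac{1}{2}} = \frac{1}{2}$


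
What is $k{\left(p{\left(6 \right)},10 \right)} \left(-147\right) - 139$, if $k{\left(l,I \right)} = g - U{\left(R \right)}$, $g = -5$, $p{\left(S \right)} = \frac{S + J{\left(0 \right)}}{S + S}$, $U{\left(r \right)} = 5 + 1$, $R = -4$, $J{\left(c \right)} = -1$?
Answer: $1478$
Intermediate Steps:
$U{\left(r \right)} = 6$
$p{\left(S \right)} = \frac{-1 + S}{2 S}$ ($p{\left(S \right)} = \frac{S - 1}{S + S} = \frac{-1 + S}{2 S}$)
$k{\left(l,I \right)} = -11$ ($k{\left(l,I \right)} = -5 - 6 = -11$)
$k{\left(p{\left(6 \right)},10 \right)} \left(-147\right) - 139 = \left(-11\right) \left(-147\right) - 139 = 1617 - 139 = 1478$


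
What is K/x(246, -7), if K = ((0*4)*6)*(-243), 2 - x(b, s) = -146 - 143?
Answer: 0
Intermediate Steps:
x(b, s) = 291 (x(b, s) = 2 - (-146 - 143) = 2 - 1*(-289) = 2 + 289 = 291)
K = 0 (K = (0*6)*(-243) = 0*(-243) = 0)
K/x(246, -7) = 0/291 = 0*(1/291) = 0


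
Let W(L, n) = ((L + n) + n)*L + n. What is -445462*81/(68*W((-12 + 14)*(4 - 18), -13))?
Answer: -18041211/50966 ≈ -353.99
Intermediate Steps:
W(L, n) = n + L*(L + 2*n) (W(L, n) = (L + 2*n)*L + n = L*(L + 2*n) + n = n + L*(L + 2*n))
-445462*81/(68*W((-12 + 14)*(4 - 18), -13)) = -445462*81/(68*(-13 + ((-12 + 14)*(4 - 18))² + 2*((-12 + 14)*(4 - 18))*(-13))) = -445462*81/(68*(-13 + (2*(-14))² + 2*(2*(-14))*(-13))) = -445462*81/(68*(-13 + (-28)² + 2*(-28)*(-13))) = -445462*81/(68*(-13 + 784 + 728)) = -445462/(1499*(68/81)) = -445462/101932/81 = -445462*81/101932 = -18041211/50966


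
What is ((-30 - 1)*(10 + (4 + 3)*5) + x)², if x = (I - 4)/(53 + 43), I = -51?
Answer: 17949300625/9216 ≈ 1.9476e+6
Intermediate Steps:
x = -55/96 (x = (-51 - 4)/(53 + 43) = -55/96 ≈ -0.57292)
((-30 - 1)*(10 + (4 + 3)*5) + x)² = ((-30 - 1)*(10 + (4 + 3)*5) - 55/96)² = (-31*(10 + 7*5) - 55/96)² = (-31*(10 + 35) - 55/96)² = (-31*45 - 55/96)² = (-1395 - 55/96)² = (-133975/96)² = 17949300625/9216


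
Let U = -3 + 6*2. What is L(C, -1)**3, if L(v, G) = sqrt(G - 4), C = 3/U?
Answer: -5*I*sqrt(5) ≈ -11.18*I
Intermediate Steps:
U = 9 (U = -3 + 12 = 9)
C = 1/3 (C = 3/9 = 3*(1/9) = 1/3 ≈ 0.33333)
L(v, G) = sqrt(-4 + G)
L(C, -1)**3 = (sqrt(-4 - 1))**3 = (sqrt(-5))**3 = (I*sqrt(5))**3 = -5*I*sqrt(5)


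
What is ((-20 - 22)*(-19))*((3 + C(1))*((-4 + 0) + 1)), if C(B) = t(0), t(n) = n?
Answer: -7182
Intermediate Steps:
C(B) = 0
((-20 - 22)*(-19))*((3 + C(1))*((-4 + 0) + 1)) = ((-20 - 22)*(-19))*((3 + 0)*((-4 + 0) + 1)) = (-42*(-19))*(3*(-4 + 1)) = 798*(3*(-3)) = 798*(-9) = -7182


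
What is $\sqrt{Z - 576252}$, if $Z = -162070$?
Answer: $i \sqrt{738322} \approx 859.26 i$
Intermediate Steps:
$\sqrt{Z - 576252} = \sqrt{-162070 - 576252} = \sqrt{-738322} = i \sqrt{738322}$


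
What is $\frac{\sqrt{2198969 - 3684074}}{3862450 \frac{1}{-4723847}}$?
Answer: $- \frac{4723847 i \sqrt{1485105}}{3862450} \approx - 1490.4 i$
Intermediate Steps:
$\frac{\sqrt{2198969 - 3684074}}{3862450 \frac{1}{-4723847}} = \frac{\sqrt{-1485105}}{3862450 \left(- \frac{1}{4723847}\right)} = \frac{i \sqrt{1485105}}{- \frac{3862450}{4723847}} = i \sqrt{1485105} \left(- \frac{4723847}{3862450}\right) = - \frac{4723847 i \sqrt{1485105}}{3862450}$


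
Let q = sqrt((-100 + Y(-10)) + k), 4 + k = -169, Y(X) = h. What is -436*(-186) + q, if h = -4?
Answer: 81096 + I*sqrt(277) ≈ 81096.0 + 16.643*I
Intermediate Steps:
Y(X) = -4
k = -173 (k = -4 - 169 = -173)
q = I*sqrt(277) (q = sqrt((-100 - 4) - 173) = sqrt(-104 - 173) = sqrt(-277) = I*sqrt(277) ≈ 16.643*I)
-436*(-186) + q = -436*(-186) + I*sqrt(277) = 81096 + I*sqrt(277)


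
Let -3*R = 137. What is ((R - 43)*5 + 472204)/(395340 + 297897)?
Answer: 1415282/2079711 ≈ 0.68052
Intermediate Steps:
R = -137/3 (R = -⅓*137 = -137/3 ≈ -45.667)
((R - 43)*5 + 472204)/(395340 + 297897) = ((-137/3 - 43)*5 + 472204)/(395340 + 297897) = (-266/3*5 + 472204)/693237 = (-1330/3 + 472204)*(1/693237) = (1415282/3)*(1/693237) = 1415282/2079711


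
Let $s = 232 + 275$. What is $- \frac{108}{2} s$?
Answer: $-27378$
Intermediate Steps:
$s = 507$
$- \frac{108}{2} s = - \frac{108}{2} \cdot 507 = \left(-108\right) \frac{1}{2} \cdot 507 = \left(-54\right) 507 = -27378$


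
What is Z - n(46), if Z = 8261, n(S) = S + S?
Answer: 8169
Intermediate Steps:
n(S) = 2*S
Z - n(46) = 8261 - 2*46 = 8261 - 1*92 = 8261 - 92 = 8169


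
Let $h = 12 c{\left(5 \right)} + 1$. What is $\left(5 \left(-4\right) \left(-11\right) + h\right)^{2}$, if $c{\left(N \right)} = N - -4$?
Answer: $108241$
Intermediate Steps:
$c{\left(N \right)} = 4 + N$ ($c{\left(N \right)} = N + 4 = 4 + N$)
$h = 109$ ($h = 12 \left(4 + 5\right) + 1 = 12 \cdot 9 + 1 = 108 + 1 = 109$)
$\left(5 \left(-4\right) \left(-11\right) + h\right)^{2} = \left(5 \left(-4\right) \left(-11\right) + 109\right)^{2} = \left(\left(-20\right) \left(-11\right) + 109\right)^{2} = \left(220 + 109\right)^{2} = 329^{2} = 108241$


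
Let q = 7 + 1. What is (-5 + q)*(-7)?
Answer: -21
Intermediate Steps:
q = 8
(-5 + q)*(-7) = (-5 + 8)*(-7) = 3*(-7) = -21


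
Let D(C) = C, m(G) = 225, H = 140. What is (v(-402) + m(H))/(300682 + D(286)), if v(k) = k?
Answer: -177/300968 ≈ -0.00058810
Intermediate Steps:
(v(-402) + m(H))/(300682 + D(286)) = (-402 + 225)/(300682 + 286) = -177/300968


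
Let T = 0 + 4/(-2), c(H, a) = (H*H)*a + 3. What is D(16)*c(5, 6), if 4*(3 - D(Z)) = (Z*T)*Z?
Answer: 20043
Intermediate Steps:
c(H, a) = 3 + a*H² (c(H, a) = H²*a + 3 = a*H² + 3 = 3 + a*H²)
T = -2 (T = 0 + 4*(-½) = 0 - 2 = -2)
D(Z) = 3 + Z²/2 (D(Z) = 3 - Z*(-2)*Z/4 = 3 - (-2*Z)*Z/4 = 3 - (-1)*Z²/2 = 3 + Z²/2)
D(16)*c(5, 6) = (3 + (½)*16²)*(3 + 6*5²) = (3 + (½)*256)*(3 + 6*25) = (3 + 128)*(3 + 150) = 131*153 = 20043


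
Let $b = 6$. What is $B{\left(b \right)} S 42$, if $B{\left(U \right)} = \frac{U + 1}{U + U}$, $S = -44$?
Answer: $-1078$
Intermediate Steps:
$B{\left(U \right)} = \frac{1 + U}{2 U}$
$B{\left(b \right)} S 42 = \frac{1 + 6}{2 \cdot 6} \left(-44\right) 42 = \frac{1}{2} \cdot \frac{1}{6} \cdot 7 \left(-44\right) 42 = \frac{7}{12} \left(-44\right) 42 = \left(- \frac{77}{3}\right) 42 = -1078$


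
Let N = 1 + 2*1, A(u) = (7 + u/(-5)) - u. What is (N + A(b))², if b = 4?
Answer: 676/25 ≈ 27.040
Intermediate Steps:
A(u) = 7 - 6*u/5 (A(u) = (7 + u*(-⅕)) - u = (7 - u/5) - u = 7 - 6*u/5)
N = 3 (N = 1 + 2 = 3)
(N + A(b))² = (3 + (7 - 6/5*4))² = (3 + (7 - 24/5))² = (3 + 11/5)² = (26/5)² = 676/25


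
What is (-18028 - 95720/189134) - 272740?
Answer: -27497105316/94567 ≈ -2.9077e+5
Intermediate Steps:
(-18028 - 95720/189134) - 272740 = (-18028 - 95720*1/189134) - 272740 = (-18028 - 47860/94567) - 272740 = -1704901736/94567 - 272740 = -27497105316/94567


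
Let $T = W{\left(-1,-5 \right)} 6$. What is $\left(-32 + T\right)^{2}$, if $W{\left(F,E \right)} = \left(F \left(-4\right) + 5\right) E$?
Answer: $91204$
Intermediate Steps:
$W{\left(F,E \right)} = E \left(5 - 4 F\right)$ ($W{\left(F,E \right)} = \left(- 4 F + 5\right) E = \left(5 - 4 F\right) E = E \left(5 - 4 F\right)$)
$T = -270$ ($T = - 5 \left(5 - -4\right) 6 = - 5 \left(5 + 4\right) 6 = \left(-5\right) 9 \cdot 6 = \left(-45\right) 6 = -270$)
$\left(-32 + T\right)^{2} = \left(-32 - 270\right)^{2} = \left(-302\right)^{2} = 91204$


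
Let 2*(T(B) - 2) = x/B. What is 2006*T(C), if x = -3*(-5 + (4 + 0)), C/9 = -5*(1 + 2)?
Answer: 179537/45 ≈ 3989.7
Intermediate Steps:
C = -135 (C = 9*(-5*(1 + 2)) = 9*(-5*3) = 9*(-15) = -135)
x = 3 (x = -3*(-5 + 4) = -3*(-1) = 3)
T(B) = 2 + 3/(2*B) (T(B) = 2 + (3/B)/2 = 2 + 3/(2*B))
2006*T(C) = 2006*(2 + (3/2)/(-135)) = 2006*(2 + (3/2)*(-1/135)) = 2006*(2 - 1/90) = 2006*(179/90) = 179537/45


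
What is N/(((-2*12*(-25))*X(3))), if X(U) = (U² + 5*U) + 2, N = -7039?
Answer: -7039/15600 ≈ -0.45122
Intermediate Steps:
X(U) = 2 + U² + 5*U
N/(((-2*12*(-25))*X(3))) = -7039*1/(600*(2 + 3² + 5*3)) = -7039*1/(600*(2 + 9 + 15)) = -7039/(600*26) = -7039/15600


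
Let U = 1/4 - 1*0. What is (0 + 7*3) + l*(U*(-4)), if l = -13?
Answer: 34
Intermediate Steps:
U = 1/4 (U = 1*(1/4) + 0 = 1/4 + 0 = 1/4 ≈ 0.25000)
(0 + 7*3) + l*(U*(-4)) = (0 + 7*3) - 13*(-4)/4 = (0 + 21) - 13*(-1) = 21 + 13 = 34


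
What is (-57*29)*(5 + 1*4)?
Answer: -14877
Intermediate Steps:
(-57*29)*(5 + 1*4) = -1653*(5 + 4) = -1653*9 = -14877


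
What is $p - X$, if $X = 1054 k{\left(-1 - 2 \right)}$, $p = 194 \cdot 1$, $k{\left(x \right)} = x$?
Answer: $3356$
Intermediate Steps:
$p = 194$
$X = -3162$ ($X = 1054 \left(-1 - 2\right) = 1054 \left(-3\right) = -3162$)
$p - X = 194 - -3162 = 194 + 3162 = 3356$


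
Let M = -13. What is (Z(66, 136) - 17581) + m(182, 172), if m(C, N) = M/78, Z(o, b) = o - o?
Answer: -105487/6 ≈ -17581.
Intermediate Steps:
Z(o, b) = 0
m(C, N) = -1/6 (m(C, N) = -13/78 = -13*1/78 = -1/6)
(Z(66, 136) - 17581) + m(182, 172) = (0 - 17581) - 1/6 = -17581 - 1/6 = -105487/6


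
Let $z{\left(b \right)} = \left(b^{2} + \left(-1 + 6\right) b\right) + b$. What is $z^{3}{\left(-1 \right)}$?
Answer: $-125$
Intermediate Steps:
$z{\left(b \right)} = b^{2} + 6 b$ ($z{\left(b \right)} = \left(b^{2} + 5 b\right) + b = b^{2} + 6 b$)
$z^{3}{\left(-1 \right)} = \left(- (6 - 1)\right)^{3} = \left(\left(-1\right) 5\right)^{3} = \left(-5\right)^{3} = -125$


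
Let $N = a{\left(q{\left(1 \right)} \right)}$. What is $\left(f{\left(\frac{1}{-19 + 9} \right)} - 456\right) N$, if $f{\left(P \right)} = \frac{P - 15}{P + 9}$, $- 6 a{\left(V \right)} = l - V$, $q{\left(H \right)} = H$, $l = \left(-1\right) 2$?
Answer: $- \frac{40735}{178} \approx -228.85$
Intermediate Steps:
$l = -2$
$a{\left(V \right)} = \frac{1}{3} + \frac{V}{6}$ ($a{\left(V \right)} = - \frac{-2 - V}{6} = \frac{1}{3} + \frac{V}{6}$)
$N = \frac{1}{2}$ ($N = \frac{1}{3} + \frac{1}{6} \cdot 1 = \frac{1}{3} + \frac{1}{6} = \frac{1}{2} \approx 0.5$)
$f{\left(P \right)} = \frac{-15 + P}{9 + P}$
$\left(f{\left(\frac{1}{-19 + 9} \right)} - 456\right) N = \left(\frac{-15 + \frac{1}{-19 + 9}}{9 + \frac{1}{-19 + 9}} - 456\right) \frac{1}{2} = \left(\frac{-15 + \frac{1}{-10}}{9 + \frac{1}{-10}} - 456\right) \frac{1}{2} = \left(\frac{-15 - \frac{1}{10}}{9 - \frac{1}{10}} - 456\right) \frac{1}{2} = \left(\frac{1}{\frac{89}{10}} \left(- \frac{151}{10}\right) - 456\right) \frac{1}{2} = \left(\frac{10}{89} \left(- \frac{151}{10}\right) - 456\right) \frac{1}{2} = \left(- \frac{151}{89} - 456\right) \frac{1}{2} = \left(- \frac{40735}{89}\right) \frac{1}{2} = - \frac{40735}{178}$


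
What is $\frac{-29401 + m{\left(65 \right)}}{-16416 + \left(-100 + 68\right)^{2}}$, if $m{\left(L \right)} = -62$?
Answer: $\frac{29463}{15392} \approx 1.9142$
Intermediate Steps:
$\frac{-29401 + m{\left(65 \right)}}{-16416 + \left(-100 + 68\right)^{2}} = \frac{-29401 - 62}{-16416 + \left(-100 + 68\right)^{2}} = - \frac{29463}{-16416 + \left(-32\right)^{2}} = - \frac{29463}{-16416 + 1024} = - \frac{29463}{-15392} = \left(-29463\right) \left(- \frac{1}{15392}\right) = \frac{29463}{15392}$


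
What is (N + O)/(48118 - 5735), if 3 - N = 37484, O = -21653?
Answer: -59134/42383 ≈ -1.3952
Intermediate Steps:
N = -37481 (N = 3 - 1*37484 = 3 - 37484 = -37481)
(N + O)/(48118 - 5735) = (-37481 - 21653)/(48118 - 5735) = -59134/42383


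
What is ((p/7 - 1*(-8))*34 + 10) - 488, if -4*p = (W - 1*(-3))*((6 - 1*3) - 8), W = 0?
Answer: -2629/14 ≈ -187.79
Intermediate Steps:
p = 15/4 (p = -(0 - 1*(-3))*((6 - 1*3) - 8)/4 = -(0 + 3)*((6 - 3) - 8)/4 = -3*(3 - 8)/4 = -3*(-5)/4 = -¼*(-15) = 15/4 ≈ 3.7500)
((p/7 - 1*(-8))*34 + 10) - 488 = (((15/4)/7 - 1*(-8))*34 + 10) - 488 = (((15/4)*(⅐) + 8)*34 + 10) - 488 = ((15/28 + 8)*34 + 10) - 488 = ((239/28)*34 + 10) - 488 = (4063/14 + 10) - 488 = 4203/14 - 488 = -2629/14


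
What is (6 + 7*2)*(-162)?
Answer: -3240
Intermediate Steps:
(6 + 7*2)*(-162) = (6 + 14)*(-162) = 20*(-162) = -3240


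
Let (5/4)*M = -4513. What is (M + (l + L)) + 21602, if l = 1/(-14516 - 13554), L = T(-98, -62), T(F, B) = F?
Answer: 502273351/28070 ≈ 17894.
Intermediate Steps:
M = -18052/5 (M = (⅘)*(-4513) = -18052/5 ≈ -3610.4)
L = -98
l = -1/28070 (l = 1/(-28070) = -1/28070 ≈ -3.5625e-5)
(M + (l + L)) + 21602 = (-18052/5 + (-1/28070 - 98)) + 21602 = (-18052/5 - 2750861/28070) + 21602 = -104094789/28070 + 21602 = 502273351/28070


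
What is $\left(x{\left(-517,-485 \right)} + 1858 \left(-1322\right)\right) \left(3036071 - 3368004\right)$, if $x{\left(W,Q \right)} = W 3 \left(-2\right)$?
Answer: $814289405342$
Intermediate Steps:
$x{\left(W,Q \right)} = - 6 W$ ($x{\left(W,Q \right)} = 3 W \left(-2\right) = - 6 W$)
$\left(x{\left(-517,-485 \right)} + 1858 \left(-1322\right)\right) \left(3036071 - 3368004\right) = \left(\left(-6\right) \left(-517\right) + 1858 \left(-1322\right)\right) \left(3036071 - 3368004\right) = \left(3102 - 2456276\right) \left(-331933\right) = \left(-2453174\right) \left(-331933\right) = 814289405342$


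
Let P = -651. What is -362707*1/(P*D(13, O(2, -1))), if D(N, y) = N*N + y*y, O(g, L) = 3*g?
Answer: 362707/133455 ≈ 2.7178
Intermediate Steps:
D(N, y) = N² + y²
-362707*1/(P*D(13, O(2, -1))) = -362707*(-1/(651*(13² + (3*2)²))) = -362707*(-1/(651*(169 + 6²))) = -362707*(-1/(651*(169 + 36))) = -362707/((-651*205)) = -362707/(-133455) = -362707*(-1/133455) = 362707/133455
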